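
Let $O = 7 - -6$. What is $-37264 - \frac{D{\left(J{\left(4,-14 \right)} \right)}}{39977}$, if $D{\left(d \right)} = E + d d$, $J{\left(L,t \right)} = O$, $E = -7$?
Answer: $- \frac{1489703090}{39977} \approx -37264.0$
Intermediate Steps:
$O = 13$ ($O = 7 + 6 = 13$)
$J{\left(L,t \right)} = 13$
$D{\left(d \right)} = -7 + d^{2}$ ($D{\left(d \right)} = -7 + d d = -7 + d^{2}$)
$-37264 - \frac{D{\left(J{\left(4,-14 \right)} \right)}}{39977} = -37264 - \frac{-7 + 13^{2}}{39977} = -37264 - \left(-7 + 169\right) \frac{1}{39977} = -37264 - 162 \cdot \frac{1}{39977} = -37264 - \frac{162}{39977} = - \frac{1489703090}{39977}$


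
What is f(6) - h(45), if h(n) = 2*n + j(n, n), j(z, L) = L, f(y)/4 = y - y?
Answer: -135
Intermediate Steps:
f(y) = 0 (f(y) = 4*(y - y) = 4*0 = 0)
h(n) = 3*n (h(n) = 2*n + n = 3*n)
f(6) - h(45) = 0 - 3*45 = 0 - 1*135 = 0 - 135 = -135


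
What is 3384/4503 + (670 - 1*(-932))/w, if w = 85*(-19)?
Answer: -30678/127585 ≈ -0.24045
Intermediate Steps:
w = -1615
3384/4503 + (670 - 1*(-932))/w = 3384/4503 + (670 - 1*(-932))/(-1615) = 3384*(1/4503) + (670 + 932)*(-1/1615) = 1128/1501 + 1602*(-1/1615) = 1128/1501 - 1602/1615 = -30678/127585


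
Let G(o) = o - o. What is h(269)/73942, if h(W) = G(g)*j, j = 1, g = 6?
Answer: 0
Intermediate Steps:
G(o) = 0
h(W) = 0 (h(W) = 0*1 = 0)
h(269)/73942 = 0/73942 = 0*(1/73942) = 0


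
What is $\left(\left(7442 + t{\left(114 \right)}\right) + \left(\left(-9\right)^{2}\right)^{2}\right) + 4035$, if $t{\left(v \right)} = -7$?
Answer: $18031$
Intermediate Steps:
$\left(\left(7442 + t{\left(114 \right)}\right) + \left(\left(-9\right)^{2}\right)^{2}\right) + 4035 = \left(\left(7442 - 7\right) + \left(\left(-9\right)^{2}\right)^{2}\right) + 4035 = \left(7435 + 81^{2}\right) + 4035 = \left(7435 + 6561\right) + 4035 = 13996 + 4035 = 18031$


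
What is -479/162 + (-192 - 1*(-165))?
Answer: -4853/162 ≈ -29.957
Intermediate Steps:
-479/162 + (-192 - 1*(-165)) = -479*1/162 + (-192 + 165) = -479/162 - 27 = -4853/162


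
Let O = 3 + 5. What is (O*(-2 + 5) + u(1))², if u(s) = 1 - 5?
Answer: 400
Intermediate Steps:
O = 8
u(s) = -4
(O*(-2 + 5) + u(1))² = (8*(-2 + 5) - 4)² = (8*3 - 4)² = (24 - 4)² = 20² = 400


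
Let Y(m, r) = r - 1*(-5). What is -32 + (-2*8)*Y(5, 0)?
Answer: -112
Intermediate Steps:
Y(m, r) = 5 + r (Y(m, r) = r + 5 = 5 + r)
-32 + (-2*8)*Y(5, 0) = -32 + (-2*8)*(5 + 0) = -32 - 16*5 = -32 - 80 = -112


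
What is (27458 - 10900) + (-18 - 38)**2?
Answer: 19694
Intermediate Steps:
(27458 - 10900) + (-18 - 38)**2 = 16558 + (-56)**2 = 16558 + 3136 = 19694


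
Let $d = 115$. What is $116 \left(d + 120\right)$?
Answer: $27260$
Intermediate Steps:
$116 \left(d + 120\right) = 116 \left(115 + 120\right) = 116 \cdot 235 = 27260$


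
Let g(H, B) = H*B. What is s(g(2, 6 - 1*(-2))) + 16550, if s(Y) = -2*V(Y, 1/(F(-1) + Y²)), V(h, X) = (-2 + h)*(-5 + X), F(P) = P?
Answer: 4255922/255 ≈ 16690.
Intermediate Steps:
V(h, X) = (-5 + X)*(-2 + h)
g(H, B) = B*H
s(Y) = -20 + 4/(-1 + Y²) + 10*Y - 2*Y/(-1 + Y²) (s(Y) = -2*(10 - 5*Y - 2/(-1 + Y²) + Y/(-1 + Y²)) = -20 + 4/(-1 + Y²) + 10*Y - 2*Y/(-1 + Y²))
s(g(2, 6 - 1*(-2))) + 16550 = 2*(2 - (6 - 1*(-2))*2 + 5*(-1 + ((6 - 1*(-2))*2)²)*(-2 + (6 - 1*(-2))*2))/(-1 + ((6 - 1*(-2))*2)²) + 16550 = 2*(2 - (6 + 2)*2 + 5*(-1 + ((6 + 2)*2)²)*(-2 + (6 + 2)*2))/(-1 + ((6 + 2)*2)²) + 16550 = 2*(2 - 8*2 + 5*(-1 + (8*2)²)*(-2 + 8*2))/(-1 + (8*2)²) + 16550 = 2*(2 - 1*16 + 5*(-1 + 16²)*(-2 + 16))/(-1 + 16²) + 16550 = 2*(2 - 16 + 5*(-1 + 256)*14)/(-1 + 256) + 16550 = 2*(2 - 16 + 5*255*14)/255 + 16550 = 2*(1/255)*(2 - 16 + 17850) + 16550 = 2*(1/255)*17836 + 16550 = 35672/255 + 16550 = 4255922/255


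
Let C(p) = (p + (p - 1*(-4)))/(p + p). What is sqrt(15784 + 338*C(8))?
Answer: sqrt(64826)/2 ≈ 127.30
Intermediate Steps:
C(p) = (4 + 2*p)/(2*p) (C(p) = (p + (p + 4))/((2*p)) = (p + (4 + p))*(1/(2*p)) = (4 + 2*p)*(1/(2*p)) = (4 + 2*p)/(2*p))
sqrt(15784 + 338*C(8)) = sqrt(15784 + 338*((2 + 8)/8)) = sqrt(15784 + 338*((1/8)*10)) = sqrt(15784 + 338*(5/4)) = sqrt(15784 + 845/2) = sqrt(32413/2) = sqrt(64826)/2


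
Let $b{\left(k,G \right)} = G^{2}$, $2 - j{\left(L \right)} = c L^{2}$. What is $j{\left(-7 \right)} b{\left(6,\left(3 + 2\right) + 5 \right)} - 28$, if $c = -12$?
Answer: $58972$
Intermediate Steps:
$j{\left(L \right)} = 2 + 12 L^{2}$ ($j{\left(L \right)} = 2 - - 12 L^{2} = 2 + 12 L^{2}$)
$j{\left(-7 \right)} b{\left(6,\left(3 + 2\right) + 5 \right)} - 28 = \left(2 + 12 \left(-7\right)^{2}\right) \left(\left(3 + 2\right) + 5\right)^{2} - 28 = \left(2 + 12 \cdot 49\right) \left(5 + 5\right)^{2} - 28 = \left(2 + 588\right) 10^{2} - 28 = 590 \cdot 100 - 28 = 59000 - 28 = 58972$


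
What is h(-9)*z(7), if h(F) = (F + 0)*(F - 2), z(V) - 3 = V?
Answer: 990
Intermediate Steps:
z(V) = 3 + V
h(F) = F*(-2 + F)
h(-9)*z(7) = (-9*(-2 - 9))*(3 + 7) = -9*(-11)*10 = 99*10 = 990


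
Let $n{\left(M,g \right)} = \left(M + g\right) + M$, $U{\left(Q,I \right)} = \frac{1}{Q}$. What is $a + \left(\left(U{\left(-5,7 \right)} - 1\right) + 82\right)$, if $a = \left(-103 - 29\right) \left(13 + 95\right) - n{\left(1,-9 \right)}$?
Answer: $- \frac{70841}{5} \approx -14168.0$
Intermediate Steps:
$n{\left(M,g \right)} = g + 2 M$
$a = -14249$ ($a = \left(-103 - 29\right) \left(13 + 95\right) - \left(-9 + 2 \cdot 1\right) = \left(-132\right) 108 - \left(-9 + 2\right) = -14256 - -7 = -14256 + 7 = -14249$)
$a + \left(\left(U{\left(-5,7 \right)} - 1\right) + 82\right) = -14249 + \left(\left(\frac{1}{-5} - 1\right) + 82\right) = -14249 + \left(\left(- \frac{1}{5} - 1\right) + 82\right) = -14249 + \left(- \frac{6}{5} + 82\right) = -14249 + \frac{404}{5} = - \frac{70841}{5}$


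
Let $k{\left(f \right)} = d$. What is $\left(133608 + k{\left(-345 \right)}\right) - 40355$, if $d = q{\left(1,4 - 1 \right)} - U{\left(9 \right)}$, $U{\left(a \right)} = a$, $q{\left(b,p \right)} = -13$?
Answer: $93231$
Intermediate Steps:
$d = -22$ ($d = -13 - 9 = -22$)
$k{\left(f \right)} = -22$
$\left(133608 + k{\left(-345 \right)}\right) - 40355 = \left(133608 - 22\right) - 40355 = 133586 - 40355 = 93231$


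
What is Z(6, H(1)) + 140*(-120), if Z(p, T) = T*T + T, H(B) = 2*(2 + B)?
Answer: -16758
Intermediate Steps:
H(B) = 4 + 2*B
Z(p, T) = T + T**2 (Z(p, T) = T**2 + T = T + T**2)
Z(6, H(1)) + 140*(-120) = (4 + 2*1)*(1 + (4 + 2*1)) + 140*(-120) = (4 + 2)*(1 + (4 + 2)) - 16800 = 6*(1 + 6) - 16800 = 6*7 - 16800 = 42 - 16800 = -16758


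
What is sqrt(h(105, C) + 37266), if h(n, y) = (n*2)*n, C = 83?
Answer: 2*sqrt(14829) ≈ 243.55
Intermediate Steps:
h(n, y) = 2*n**2 (h(n, y) = (2*n)*n = 2*n**2)
sqrt(h(105, C) + 37266) = sqrt(2*105**2 + 37266) = sqrt(2*11025 + 37266) = sqrt(22050 + 37266) = sqrt(59316) = 2*sqrt(14829)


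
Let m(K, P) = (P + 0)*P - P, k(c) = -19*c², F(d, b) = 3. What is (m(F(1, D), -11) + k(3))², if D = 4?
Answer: 1521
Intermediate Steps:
m(K, P) = P² - P (m(K, P) = P*P - P = P² - P)
(m(F(1, D), -11) + k(3))² = (-11*(-1 - 11) - 19*3²)² = (-11*(-12) - 19*9)² = (132 - 171)² = (-39)² = 1521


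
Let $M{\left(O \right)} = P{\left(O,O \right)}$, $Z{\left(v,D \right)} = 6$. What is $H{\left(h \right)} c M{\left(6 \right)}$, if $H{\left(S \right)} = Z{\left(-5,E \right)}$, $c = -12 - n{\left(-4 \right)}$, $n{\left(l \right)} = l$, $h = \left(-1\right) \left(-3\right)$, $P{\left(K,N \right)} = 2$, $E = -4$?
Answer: $-96$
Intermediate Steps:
$M{\left(O \right)} = 2$
$h = 3$
$c = -8$ ($c = -12 - -4 = -12 + 4 = -8$)
$H{\left(S \right)} = 6$
$H{\left(h \right)} c M{\left(6 \right)} = 6 \left(-8\right) 2 = \left(-48\right) 2 = -96$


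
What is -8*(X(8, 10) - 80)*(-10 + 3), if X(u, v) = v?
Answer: -3920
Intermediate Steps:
-8*(X(8, 10) - 80)*(-10 + 3) = -8*(10 - 80)*(-10 + 3) = -(-560)*(-7) = -8*490 = -3920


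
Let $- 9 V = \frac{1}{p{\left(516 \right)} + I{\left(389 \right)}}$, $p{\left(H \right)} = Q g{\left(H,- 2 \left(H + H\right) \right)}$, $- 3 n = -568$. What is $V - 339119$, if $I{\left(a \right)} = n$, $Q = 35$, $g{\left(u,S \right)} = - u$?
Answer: $- \frac{54542543483}{160836} \approx -3.3912 \cdot 10^{5}$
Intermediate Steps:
$n = \frac{568}{3}$ ($n = \left(- \frac{1}{3}\right) \left(-568\right) = \frac{568}{3} \approx 189.33$)
$I{\left(a \right)} = \frac{568}{3}$
$p{\left(H \right)} = - 35 H$ ($p{\left(H \right)} = 35 \left(- H\right) = - 35 H$)
$V = \frac{1}{160836}$ ($V = - \frac{1}{9 \left(\left(-35\right) 516 + \frac{568}{3}\right)} = - \frac{1}{9 \left(-18060 + \frac{568}{3}\right)} = - \frac{1}{9 \left(- \frac{53612}{3}\right)} = \left(- \frac{1}{9}\right) \left(- \frac{3}{53612}\right) = \frac{1}{160836} \approx 6.2175 \cdot 10^{-6}$)
$V - 339119 = \frac{1}{160836} - 339119 = - \frac{54542543483}{160836}$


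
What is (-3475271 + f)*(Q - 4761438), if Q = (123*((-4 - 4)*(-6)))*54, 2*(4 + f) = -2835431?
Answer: 21737707241091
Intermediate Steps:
f = -2835439/2 (f = -4 + (½)*(-2835431) = -4 - 2835431/2 = -2835439/2 ≈ -1.4177e+6)
Q = 318816 (Q = (123*(-8*(-6)))*54 = (123*48)*54 = 5904*54 = 318816)
(-3475271 + f)*(Q - 4761438) = (-3475271 - 2835439/2)*(318816 - 4761438) = -9785981/2*(-4442622) = 21737707241091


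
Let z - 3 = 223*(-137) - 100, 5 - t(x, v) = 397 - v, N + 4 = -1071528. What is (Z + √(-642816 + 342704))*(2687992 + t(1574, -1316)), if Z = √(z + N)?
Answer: 5372568*I*(√275545 + 2*√18757) ≈ 4.2918e+9*I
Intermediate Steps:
N = -1071532 (N = -4 - 1071528 = -1071532)
t(x, v) = -392 + v (t(x, v) = 5 - (397 - v) = 5 + (-397 + v) = -392 + v)
z = -30648 (z = 3 + (223*(-137) - 100) = 3 + (-30551 - 100) = 3 - 30651 = -30648)
Z = 2*I*√275545 (Z = √(-30648 - 1071532) = √(-1102180) = 2*I*√275545 ≈ 1049.8*I)
(Z + √(-642816 + 342704))*(2687992 + t(1574, -1316)) = (2*I*√275545 + √(-642816 + 342704))*(2687992 + (-392 - 1316)) = (2*I*√275545 + √(-300112))*(2687992 - 1708) = (2*I*√275545 + 4*I*√18757)*2686284 = 5372568*I*√275545 + 10745136*I*√18757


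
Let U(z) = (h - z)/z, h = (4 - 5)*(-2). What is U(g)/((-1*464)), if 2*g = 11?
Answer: 7/5104 ≈ 0.0013715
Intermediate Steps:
h = 2 (h = -1*(-2) = 2)
g = 11/2 (g = (1/2)*11 = 11/2 ≈ 5.5000)
U(z) = (2 - z)/z
U(g)/((-1*464)) = ((2 - 1*11/2)/(11/2))/((-1*464)) = (2*(2 - 11/2)/11)/(-464) = ((2/11)*(-7/2))*(-1/464) = -7/11*(-1/464) = 7/5104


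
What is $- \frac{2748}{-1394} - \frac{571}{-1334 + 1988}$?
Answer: $\frac{500609}{455838} \approx 1.0982$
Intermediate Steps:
$- \frac{2748}{-1394} - \frac{571}{-1334 + 1988} = \left(-2748\right) \left(- \frac{1}{1394}\right) - \frac{571}{654} = \frac{1374}{697} - \frac{571}{654} = \frac{500609}{455838}$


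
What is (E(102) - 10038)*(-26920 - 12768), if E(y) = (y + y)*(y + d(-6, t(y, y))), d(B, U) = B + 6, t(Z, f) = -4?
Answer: -427439760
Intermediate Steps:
d(B, U) = 6 + B
E(y) = 2*y**2 (E(y) = (y + y)*(y + (6 - 6)) = (2*y)*(y + 0) = (2*y)*y = 2*y**2)
(E(102) - 10038)*(-26920 - 12768) = (2*102**2 - 10038)*(-26920 - 12768) = (2*10404 - 10038)*(-39688) = (20808 - 10038)*(-39688) = 10770*(-39688) = -427439760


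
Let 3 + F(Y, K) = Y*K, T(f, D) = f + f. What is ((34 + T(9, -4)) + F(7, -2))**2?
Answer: 1225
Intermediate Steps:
T(f, D) = 2*f
F(Y, K) = -3 + K*Y (F(Y, K) = -3 + Y*K = -3 + K*Y)
((34 + T(9, -4)) + F(7, -2))**2 = ((34 + 2*9) + (-3 - 2*7))**2 = ((34 + 18) + (-3 - 14))**2 = (52 - 17)**2 = 35**2 = 1225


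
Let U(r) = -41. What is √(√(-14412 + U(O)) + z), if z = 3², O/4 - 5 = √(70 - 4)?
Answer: √(9 + I*√14453) ≈ 8.0485 + 7.4685*I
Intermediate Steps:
O = 20 + 4*√66 (O = 20 + 4*√(70 - 4) = 20 + 4*√66 ≈ 52.496)
z = 9
√(√(-14412 + U(O)) + z) = √(√(-14412 - 41) + 9) = √(√(-14453) + 9) = √(I*√14453 + 9) = √(9 + I*√14453)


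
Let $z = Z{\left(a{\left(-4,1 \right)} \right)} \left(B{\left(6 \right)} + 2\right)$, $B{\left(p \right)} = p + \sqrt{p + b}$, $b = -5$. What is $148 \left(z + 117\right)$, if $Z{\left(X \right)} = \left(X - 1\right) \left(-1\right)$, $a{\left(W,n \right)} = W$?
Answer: $23976$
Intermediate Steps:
$Z{\left(X \right)} = 1 - X$ ($Z{\left(X \right)} = \left(-1 + X\right) \left(-1\right) = 1 - X$)
$B{\left(p \right)} = p + \sqrt{-5 + p}$ ($B{\left(p \right)} = p + \sqrt{p - 5} = p + \sqrt{-5 + p}$)
$z = 45$ ($z = \left(1 - -4\right) \left(\left(6 + \sqrt{-5 + 6}\right) + 2\right) = \left(1 + 4\right) \left(\left(6 + \sqrt{1}\right) + 2\right) = 5 \left(\left(6 + 1\right) + 2\right) = 5 \left(7 + 2\right) = 5 \cdot 9 = 45$)
$148 \left(z + 117\right) = 148 \left(45 + 117\right) = 148 \cdot 162 = 23976$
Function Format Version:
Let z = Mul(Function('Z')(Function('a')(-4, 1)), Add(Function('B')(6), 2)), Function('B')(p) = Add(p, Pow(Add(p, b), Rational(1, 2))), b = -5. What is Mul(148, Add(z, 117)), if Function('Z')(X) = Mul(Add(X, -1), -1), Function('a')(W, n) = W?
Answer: 23976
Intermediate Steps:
Function('Z')(X) = Add(1, Mul(-1, X)) (Function('Z')(X) = Mul(Add(-1, X), -1) = Add(1, Mul(-1, X)))
Function('B')(p) = Add(p, Pow(Add(-5, p), Rational(1, 2))) (Function('B')(p) = Add(p, Pow(Add(p, -5), Rational(1, 2))) = Add(p, Pow(Add(-5, p), Rational(1, 2))))
z = 45 (z = Mul(Add(1, Mul(-1, -4)), Add(Add(6, Pow(Add(-5, 6), Rational(1, 2))), 2)) = Mul(Add(1, 4), Add(Add(6, Pow(1, Rational(1, 2))), 2)) = Mul(5, Add(Add(6, 1), 2)) = Mul(5, Add(7, 2)) = Mul(5, 9) = 45)
Mul(148, Add(z, 117)) = Mul(148, Add(45, 117)) = Mul(148, 162) = 23976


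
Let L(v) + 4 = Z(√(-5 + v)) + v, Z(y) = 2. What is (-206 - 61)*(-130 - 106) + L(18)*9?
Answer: 63156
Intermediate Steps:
L(v) = -2 + v (L(v) = -4 + (2 + v) = -2 + v)
(-206 - 61)*(-130 - 106) + L(18)*9 = (-206 - 61)*(-130 - 106) + (-2 + 18)*9 = -267*(-236) + 16*9 = 63012 + 144 = 63156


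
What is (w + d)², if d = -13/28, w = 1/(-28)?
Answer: ¼ ≈ 0.25000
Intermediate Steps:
w = -1/28 ≈ -0.035714
d = -13/28 (d = -13*1/28 = -13/28 ≈ -0.46429)
(w + d)² = (-1/28 - 13/28)² = (-½)² = ¼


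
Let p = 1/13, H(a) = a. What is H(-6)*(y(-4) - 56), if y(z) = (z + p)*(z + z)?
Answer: 1920/13 ≈ 147.69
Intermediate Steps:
p = 1/13 ≈ 0.076923
y(z) = 2*z*(1/13 + z) (y(z) = (z + 1/13)*(z + z) = (1/13 + z)*(2*z) = 2*z*(1/13 + z))
H(-6)*(y(-4) - 56) = -6*((2/13)*(-4)*(1 + 13*(-4)) - 56) = -6*((2/13)*(-4)*(1 - 52) - 56) = -6*((2/13)*(-4)*(-51) - 56) = -6*(408/13 - 56) = -6*(-320/13) = 1920/13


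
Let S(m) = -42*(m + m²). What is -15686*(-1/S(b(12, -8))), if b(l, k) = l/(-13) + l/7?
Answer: -9278269/35208 ≈ -263.53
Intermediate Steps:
b(l, k) = 6*l/91 (b(l, k) = l*(-1/13) + l*(⅐) = -l/13 + l/7 = 6*l/91)
S(m) = -42*m - 42*m²
-15686*(-1/S(b(12, -8))) = -15686*13/(432*(1 + (6/91)*12)) = -15686*13/(432*(1 + 72/91)) = -15686/((-(-42)*72*163/(91*91))) = -15686/((-1*(-70416/1183))) = -15686/70416/1183 = -15686*1183/70416 = -9278269/35208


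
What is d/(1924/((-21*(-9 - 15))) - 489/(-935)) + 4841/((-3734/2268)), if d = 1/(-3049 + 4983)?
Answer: -2714513492502567/923183859761 ≈ -2940.4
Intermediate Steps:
d = 1/1934 ≈ 0.00051706
d/(1924/((-21*(-9 - 15))) - 489/(-935)) + 4841/((-3734/2268)) = 1/(1934*(1924/((-21*(-9 - 15))) - 489/(-935))) + 4841/((-3734/2268)) = 1/(1934*(1924/((-21*(-24))) - 489*(-1/935))) + 4841/((-3734*1/2268)) = 1/(1934*(1924/504 + 489/935)) + 4841/(-1867/1134) = 1/(1934*(1924*(1/504) + 489/935)) + 4841*(-1134/1867) = 1/(1934*(481/126 + 489/935)) - 5489694/1867 = 1/(1934*(511349/117810)) - 5489694/1867 = (1/1934)*(117810/511349) - 5489694/1867 = 58905/494474483 - 5489694/1867 = -2714513492502567/923183859761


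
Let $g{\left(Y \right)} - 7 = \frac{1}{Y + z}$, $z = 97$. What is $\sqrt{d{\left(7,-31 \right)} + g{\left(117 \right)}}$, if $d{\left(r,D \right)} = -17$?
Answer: $\frac{i \sqrt{457746}}{214} \approx 3.1615 i$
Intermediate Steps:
$g{\left(Y \right)} = 7 + \frac{1}{97 + Y}$ ($g{\left(Y \right)} = 7 + \frac{1}{Y + 97} = 7 + \frac{1}{97 + Y}$)
$\sqrt{d{\left(7,-31 \right)} + g{\left(117 \right)}} = \sqrt{-17 + \frac{680 + 7 \cdot 117}{97 + 117}} = \sqrt{-17 + \frac{680 + 819}{214}} = \sqrt{-17 + \frac{1}{214} \cdot 1499} = \sqrt{-17 + \frac{1499}{214}} = \sqrt{- \frac{2139}{214}} = \frac{i \sqrt{457746}}{214}$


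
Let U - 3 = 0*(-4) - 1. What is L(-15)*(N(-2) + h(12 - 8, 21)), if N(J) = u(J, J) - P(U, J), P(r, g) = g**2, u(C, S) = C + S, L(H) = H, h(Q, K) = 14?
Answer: -90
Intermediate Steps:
U = 2 (U = 3 + (0*(-4) - 1) = 3 + (0 - 1) = 3 - 1 = 2)
N(J) = -J**2 + 2*J (N(J) = (J + J) - J**2 = 2*J - J**2 = -J**2 + 2*J)
L(-15)*(N(-2) + h(12 - 8, 21)) = -15*(-2*(2 - 1*(-2)) + 14) = -15*(-2*(2 + 2) + 14) = -15*(-2*4 + 14) = -15*(-8 + 14) = -15*6 = -90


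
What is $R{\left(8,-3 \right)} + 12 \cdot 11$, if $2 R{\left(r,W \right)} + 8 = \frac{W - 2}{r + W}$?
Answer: $\frac{255}{2} \approx 127.5$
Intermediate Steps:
$R{\left(r,W \right)} = -4 + \frac{-2 + W}{2 \left(W + r\right)}$ ($R{\left(r,W \right)} = -4 + \frac{\left(W - 2\right) \frac{1}{r + W}}{2} = -4 + \frac{\left(-2 + W\right) \frac{1}{W + r}}{2} = -4 + \frac{\frac{1}{W + r} \left(-2 + W\right)}{2} = -4 + \frac{-2 + W}{2 \left(W + r\right)}$)
$R{\left(8,-3 \right)} + 12 \cdot 11 = \frac{-1 - 32 - - \frac{21}{2}}{-3 + 8} + 12 \cdot 11 = \frac{-1 - 32 + \frac{21}{2}}{5} + 132 = \frac{1}{5} \left(- \frac{45}{2}\right) + 132 = - \frac{9}{2} + 132 = \frac{255}{2}$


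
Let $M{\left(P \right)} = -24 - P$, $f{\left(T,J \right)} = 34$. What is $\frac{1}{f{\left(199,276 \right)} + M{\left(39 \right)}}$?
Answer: $- \frac{1}{29} \approx -0.034483$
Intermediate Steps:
$\frac{1}{f{\left(199,276 \right)} + M{\left(39 \right)}} = \frac{1}{34 - 63} = \frac{1}{-29} = - \frac{1}{29}$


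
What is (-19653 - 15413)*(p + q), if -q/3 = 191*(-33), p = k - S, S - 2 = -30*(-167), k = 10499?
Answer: -855470136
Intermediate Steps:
S = 5012 (S = 2 - 30*(-167) = 2 + 5010 = 5012)
p = 5487 (p = 10499 - 1*5012 = 10499 - 5012 = 5487)
q = 18909 (q = -573*(-33) = -3*(-6303) = 18909)
(-19653 - 15413)*(p + q) = (-19653 - 15413)*(5487 + 18909) = -35066*24396 = -855470136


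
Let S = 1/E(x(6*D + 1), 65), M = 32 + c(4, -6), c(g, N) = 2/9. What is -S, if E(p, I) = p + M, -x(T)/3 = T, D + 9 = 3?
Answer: -9/1235 ≈ -0.0072875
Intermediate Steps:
D = -6 (D = -9 + 3 = -6)
c(g, N) = 2/9 (c(g, N) = 2*(⅑) = 2/9)
M = 290/9 (M = 32 + 2/9 = 290/9 ≈ 32.222)
x(T) = -3*T
E(p, I) = 290/9 + p (E(p, I) = p + 290/9 = 290/9 + p)
S = 9/1235 (S = 1/(290/9 - 3*(6*(-6) + 1)) = 1/(290/9 - 3*(-36 + 1)) = 1/(290/9 - 3*(-35)) = 1/(290/9 + 105) = 1/(1235/9) = 9/1235 ≈ 0.0072875)
-S = -1*9/1235 = -9/1235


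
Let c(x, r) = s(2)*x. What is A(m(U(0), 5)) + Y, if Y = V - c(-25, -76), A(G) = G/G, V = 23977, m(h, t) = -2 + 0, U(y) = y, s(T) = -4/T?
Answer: 23928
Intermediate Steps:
m(h, t) = -2
c(x, r) = -2*x (c(x, r) = (-4/2)*x = (-4*½)*x = -2*x)
A(G) = 1
Y = 23927 (Y = 23977 - (-2)*(-25) = 23977 - 1*50 = 23977 - 50 = 23927)
A(m(U(0), 5)) + Y = 1 + 23927 = 23928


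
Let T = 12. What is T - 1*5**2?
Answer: -13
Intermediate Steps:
T - 1*5**2 = 12 - 1*5**2 = 12 - 1*25 = 12 - 25 = -13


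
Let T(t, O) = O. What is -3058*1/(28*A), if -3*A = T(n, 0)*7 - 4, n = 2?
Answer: -4587/56 ≈ -81.911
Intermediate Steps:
A = 4/3 (A = -(0*7 - 4)/3 = -(0 - 4)/3 = -1/3*(-4) = 4/3 ≈ 1.3333)
-3058*1/(28*A) = -3058/((4/3)*28) = -3058/112/3 = -3058*3/112 = -4587/56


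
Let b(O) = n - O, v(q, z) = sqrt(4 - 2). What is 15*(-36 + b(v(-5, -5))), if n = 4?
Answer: -480 - 15*sqrt(2) ≈ -501.21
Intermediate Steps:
v(q, z) = sqrt(2)
b(O) = 4 - O
15*(-36 + b(v(-5, -5))) = 15*(-36 + (4 - sqrt(2))) = 15*(-32 - sqrt(2)) = -480 - 15*sqrt(2)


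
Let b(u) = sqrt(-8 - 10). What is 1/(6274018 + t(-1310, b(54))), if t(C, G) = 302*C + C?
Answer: 1/5877088 ≈ 1.7015e-7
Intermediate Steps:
b(u) = 3*I*sqrt(2) (b(u) = sqrt(-18) = 3*I*sqrt(2))
t(C, G) = 303*C
1/(6274018 + t(-1310, b(54))) = 1/(6274018 + 303*(-1310)) = 1/(6274018 - 396930) = 1/5877088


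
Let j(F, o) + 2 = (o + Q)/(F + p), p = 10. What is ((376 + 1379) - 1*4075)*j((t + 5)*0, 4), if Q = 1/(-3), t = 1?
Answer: 11368/3 ≈ 3789.3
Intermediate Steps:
Q = -⅓ ≈ -0.33333
j(F, o) = -2 + (-⅓ + o)/(10 + F) (j(F, o) = -2 + (o - ⅓)/(F + 10) = -2 + (-⅓ + o)/(10 + F))
((376 + 1379) - 1*4075)*j((t + 5)*0, 4) = ((376 + 1379) - 1*4075)*((-61/3 + 4 - 2*(1 + 5)*0)/(10 + (1 + 5)*0)) = (1755 - 4075)*((-61/3 + 4 - 12*0)/(10 + 6*0)) = -2320*(-61/3 + 4 - 2*0)/(10 + 0) = -2320*(-61/3 + 4 + 0)/10 = -232*(-49)/3 = -2320*(-49/30) = 11368/3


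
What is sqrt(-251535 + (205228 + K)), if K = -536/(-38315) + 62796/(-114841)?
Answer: I*sqrt(896567999890299213223135)/4400132915 ≈ 215.19*I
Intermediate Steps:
K = -2344473964/4400132915 (K = -536*(-1/38315) + 62796*(-1/114841) = 536/38315 - 62796/114841 = -2344473964/4400132915 ≈ -0.53282)
sqrt(-251535 + (205228 + K)) = sqrt(-251535 + (205228 - 2344473964/4400132915)) = sqrt(-251535 + 903028133405656/4400132915) = sqrt(-203759299368869/4400132915) = I*sqrt(896567999890299213223135)/4400132915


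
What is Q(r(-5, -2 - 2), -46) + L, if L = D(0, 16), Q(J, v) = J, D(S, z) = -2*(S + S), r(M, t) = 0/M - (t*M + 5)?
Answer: -25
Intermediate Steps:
r(M, t) = -5 - M*t (r(M, t) = 0 - (M*t + 5) = 0 - (5 + M*t) = 0 + (-5 - M*t) = -5 - M*t)
D(S, z) = -4*S
L = 0 (L = -4*0 = 0)
Q(r(-5, -2 - 2), -46) + L = (-5 - 1*(-5)*(-2 - 2)) + 0 = (-5 - 1*(-5)*(-4)) + 0 = (-5 - 20) + 0 = -25 + 0 = -25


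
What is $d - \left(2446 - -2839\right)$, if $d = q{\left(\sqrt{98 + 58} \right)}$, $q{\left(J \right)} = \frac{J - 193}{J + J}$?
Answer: $- \frac{10569}{2} - \frac{193 \sqrt{39}}{156} \approx -5292.2$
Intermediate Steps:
$q{\left(J \right)} = \frac{-193 + J}{2 J}$
$d = \frac{\sqrt{39} \left(-193 + 2 \sqrt{39}\right)}{156}$ ($d = \frac{-193 + \sqrt{98 + 58}}{2 \sqrt{98 + 58}} = \frac{-193 + \sqrt{156}}{2 \sqrt{156}} = \frac{-193 + 2 \sqrt{39}}{2 \cdot 2 \sqrt{39}} = \frac{\frac{\sqrt{39}}{78} \left(-193 + 2 \sqrt{39}\right)}{2} = \frac{\sqrt{39} \left(-193 + 2 \sqrt{39}\right)}{156} \approx -7.2262$)
$d - \left(2446 - -2839\right) = \left(\frac{1}{2} - \frac{193 \sqrt{39}}{156}\right) - \left(2446 - -2839\right) = \left(\frac{1}{2} - \frac{193 \sqrt{39}}{156}\right) - \left(2446 + 2839\right) = \left(\frac{1}{2} - \frac{193 \sqrt{39}}{156}\right) - 5285 = - \frac{10569}{2} - \frac{193 \sqrt{39}}{156}$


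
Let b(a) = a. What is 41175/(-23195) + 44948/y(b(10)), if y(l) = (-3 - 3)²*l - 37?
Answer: 12109051/88141 ≈ 137.38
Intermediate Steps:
y(l) = -37 + 36*l (y(l) = (-6)²*l - 37 = 36*l - 37 = -37 + 36*l)
41175/(-23195) + 44948/y(b(10)) = 41175/(-23195) + 44948/(-37 + 36*10) = 41175*(-1/23195) + 44948/(-37 + 360) = -8235/4639 + 44948/323 = -8235/4639 + 44948*(1/323) = -8235/4639 + 2644/19 = 12109051/88141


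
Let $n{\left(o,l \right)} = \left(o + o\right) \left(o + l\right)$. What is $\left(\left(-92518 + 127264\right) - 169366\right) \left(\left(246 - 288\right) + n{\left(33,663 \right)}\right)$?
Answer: $-6178250280$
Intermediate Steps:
$n{\left(o,l \right)} = 2 o \left(l + o\right)$
$\left(\left(-92518 + 127264\right) - 169366\right) \left(\left(246 - 288\right) + n{\left(33,663 \right)}\right) = \left(\left(-92518 + 127264\right) - 169366\right) \left(\left(246 - 288\right) + 2 \cdot 33 \left(663 + 33\right)\right) = \left(34746 - 169366\right) \left(\left(246 - 288\right) + 2 \cdot 33 \cdot 696\right) = - 134620 \left(-42 + 45936\right) = \left(-134620\right) 45894 = -6178250280$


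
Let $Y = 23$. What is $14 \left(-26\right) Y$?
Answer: $-8372$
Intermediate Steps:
$14 \left(-26\right) Y = 14 \left(-26\right) 23 = \left(-364\right) 23 = -8372$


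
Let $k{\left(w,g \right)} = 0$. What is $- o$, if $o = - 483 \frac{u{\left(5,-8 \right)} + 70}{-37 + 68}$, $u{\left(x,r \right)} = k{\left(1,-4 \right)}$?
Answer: $\frac{33810}{31} \approx 1090.6$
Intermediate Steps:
$u{\left(x,r \right)} = 0$
$o = - \frac{33810}{31}$ ($o = - 483 \frac{0 + 70}{-37 + 68} = - 483 \cdot \frac{70}{31} = - 483 \cdot 70 \cdot \frac{1}{31} = \left(-483\right) \frac{70}{31} = - \frac{33810}{31} \approx -1090.6$)
$- o = \left(-1\right) \left(- \frac{33810}{31}\right) = \frac{33810}{31}$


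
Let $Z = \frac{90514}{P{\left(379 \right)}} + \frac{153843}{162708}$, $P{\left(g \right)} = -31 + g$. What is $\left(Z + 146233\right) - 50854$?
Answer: $\frac{451280604401}{4718532} \approx 95640.0$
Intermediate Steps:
$Z = \frac{1231740773}{4718532}$ ($Z = \frac{90514}{-31 + 379} + \frac{153843}{162708} = \frac{90514}{348} + 153843 \cdot \frac{1}{162708} = 90514 \cdot \frac{1}{348} + \frac{51281}{54236} = \frac{45257}{174} + \frac{51281}{54236} = \frac{1231740773}{4718532} \approx 261.04$)
$\left(Z + 146233\right) - 50854 = \left(\frac{1231740773}{4718532} + 146233\right) - 50854 = \frac{691236830729}{4718532} - 50854 = \frac{451280604401}{4718532}$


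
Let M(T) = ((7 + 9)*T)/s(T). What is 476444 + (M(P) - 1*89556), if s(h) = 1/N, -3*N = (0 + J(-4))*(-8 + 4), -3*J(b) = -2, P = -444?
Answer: 1141720/3 ≈ 3.8057e+5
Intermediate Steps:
J(b) = ⅔ (J(b) = -⅓*(-2) = ⅔)
N = 8/9 (N = -(0 + ⅔)*(-8 + 4)/3 = -2*(-4)/9 = -⅓*(-8/3) = 8/9 ≈ 0.88889)
s(h) = 9/8 (s(h) = 1/(8/9) = 9/8)
M(T) = 128*T/9 (M(T) = ((7 + 9)*T)/(9/8) = (16*T)*(8/9) = 128*T/9)
476444 + (M(P) - 1*89556) = 476444 + ((128/9)*(-444) - 1*89556) = 476444 + (-18944/3 - 89556) = 476444 - 287612/3 = 1141720/3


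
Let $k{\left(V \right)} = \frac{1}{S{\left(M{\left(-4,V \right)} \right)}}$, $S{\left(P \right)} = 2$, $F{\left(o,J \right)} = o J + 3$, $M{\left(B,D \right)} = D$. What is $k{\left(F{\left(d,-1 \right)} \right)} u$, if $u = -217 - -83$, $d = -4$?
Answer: $-67$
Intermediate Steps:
$F{\left(o,J \right)} = 3 + J o$ ($F{\left(o,J \right)} = J o + 3 = 3 + J o$)
$u = -134$ ($u = -217 + 83 = -134$)
$k{\left(V \right)} = \frac{1}{2}$
$k{\left(F{\left(d,-1 \right)} \right)} u = \frac{1}{2} \left(-134\right) = -67$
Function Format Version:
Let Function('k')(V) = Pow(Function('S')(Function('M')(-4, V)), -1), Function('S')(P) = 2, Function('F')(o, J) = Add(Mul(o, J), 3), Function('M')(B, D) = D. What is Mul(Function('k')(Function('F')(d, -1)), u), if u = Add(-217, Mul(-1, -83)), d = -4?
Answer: -67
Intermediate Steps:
Function('F')(o, J) = Add(3, Mul(J, o)) (Function('F')(o, J) = Add(Mul(J, o), 3) = Add(3, Mul(J, o)))
u = -134 (u = Add(-217, 83) = -134)
Function('k')(V) = Rational(1, 2) (Function('k')(V) = Pow(2, -1) = Rational(1, 2))
Mul(Function('k')(Function('F')(d, -1)), u) = Mul(Rational(1, 2), -134) = -67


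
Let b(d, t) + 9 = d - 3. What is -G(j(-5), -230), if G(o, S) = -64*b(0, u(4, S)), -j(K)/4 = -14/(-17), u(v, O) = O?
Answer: -768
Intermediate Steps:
b(d, t) = -12 + d (b(d, t) = -9 + (d - 3) = -9 + (-3 + d) = -12 + d)
j(K) = -56/17 (j(K) = -(-56)/(-17) = -(-56)*(-1)/17 = -4*14/17 = -56/17)
G(o, S) = 768 (G(o, S) = -64*(-12 + 0) = -64*(-12) = 768)
-G(j(-5), -230) = -1*768 = -768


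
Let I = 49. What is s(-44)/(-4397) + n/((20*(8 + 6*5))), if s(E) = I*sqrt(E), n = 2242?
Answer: 59/20 - 98*I*sqrt(11)/4397 ≈ 2.95 - 0.073921*I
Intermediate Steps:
s(E) = 49*sqrt(E)
s(-44)/(-4397) + n/((20*(8 + 6*5))) = (49*sqrt(-44))/(-4397) + 2242/((20*(8 + 6*5))) = (49*(2*I*sqrt(11)))*(-1/4397) + 2242/((20*(8 + 30))) = (98*I*sqrt(11))*(-1/4397) + 2242/((20*38)) = -98*I*sqrt(11)/4397 + 2242/760 = -98*I*sqrt(11)/4397 + 2242*(1/760) = -98*I*sqrt(11)/4397 + 59/20 = 59/20 - 98*I*sqrt(11)/4397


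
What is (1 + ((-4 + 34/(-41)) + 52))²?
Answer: 3900625/1681 ≈ 2320.4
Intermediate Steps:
(1 + ((-4 + 34/(-41)) + 52))² = (1 + ((-4 + 34*(-1/41)) + 52))² = (1 + ((-4 - 34/41) + 52))² = (1 + (-198/41 + 52))² = (1 + 1934/41)² = (1975/41)² = 3900625/1681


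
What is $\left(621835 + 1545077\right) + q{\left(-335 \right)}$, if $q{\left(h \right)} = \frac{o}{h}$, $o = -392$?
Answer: $\frac{725915912}{335} \approx 2.1669 \cdot 10^{6}$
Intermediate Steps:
$q{\left(h \right)} = - \frac{392}{h}$
$\left(621835 + 1545077\right) + q{\left(-335 \right)} = \left(621835 + 1545077\right) - \frac{392}{-335} = 2166912 - - \frac{392}{335} = 2166912 + \frac{392}{335} = \frac{725915912}{335}$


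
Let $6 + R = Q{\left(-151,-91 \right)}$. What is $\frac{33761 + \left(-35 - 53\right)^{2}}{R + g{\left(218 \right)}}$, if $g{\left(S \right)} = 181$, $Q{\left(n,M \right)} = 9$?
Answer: $\frac{41505}{184} \approx 225.57$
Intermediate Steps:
$R = 3$ ($R = -6 + 9 = 3$)
$\frac{33761 + \left(-35 - 53\right)^{2}}{R + g{\left(218 \right)}} = \frac{33761 + \left(-35 - 53\right)^{2}}{3 + 181} = \frac{33761 + \left(-88\right)^{2}}{184} = \left(33761 + 7744\right) \frac{1}{184} = 41505 \cdot \frac{1}{184} = \frac{41505}{184}$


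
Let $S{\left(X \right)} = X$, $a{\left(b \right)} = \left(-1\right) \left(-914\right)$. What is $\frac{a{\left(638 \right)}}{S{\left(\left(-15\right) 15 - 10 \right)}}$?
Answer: $- \frac{914}{235} \approx -3.8894$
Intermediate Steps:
$a{\left(b \right)} = 914$
$\frac{a{\left(638 \right)}}{S{\left(\left(-15\right) 15 - 10 \right)}} = \frac{914}{\left(-15\right) 15 - 10} = \frac{914}{-225 - 10} = \frac{914}{-235} = 914 \left(- \frac{1}{235}\right) = - \frac{914}{235}$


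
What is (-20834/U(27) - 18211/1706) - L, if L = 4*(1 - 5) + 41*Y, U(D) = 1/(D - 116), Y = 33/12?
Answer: 6326252579/3412 ≈ 1.8541e+6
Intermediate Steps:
Y = 11/4 (Y = 33*(1/12) = 11/4 ≈ 2.7500)
U(D) = 1/(-116 + D)
L = 387/4 (L = 4*(1 - 5) + 41*(11/4) = 4*(-4) + 451/4 = -16 + 451/4 = 387/4 ≈ 96.750)
(-20834/U(27) - 18211/1706) - L = (-20834/(1/(-116 + 27)) - 18211/1706) - 1*387/4 = (-20834/(1/(-89)) - 18211*1/1706) - 387/4 = (-20834/(-1/89) - 18211/1706) - 387/4 = (-20834*(-89) - 18211/1706) - 387/4 = (1854226 - 18211/1706) - 387/4 = 3163291345/1706 - 387/4 = 6326252579/3412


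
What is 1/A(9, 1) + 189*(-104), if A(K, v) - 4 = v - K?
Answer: -78625/4 ≈ -19656.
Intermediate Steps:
A(K, v) = 4 + v - K (A(K, v) = 4 + (v - K) = 4 + v - K)
1/A(9, 1) + 189*(-104) = 1/(4 + 1 - 1*9) + 189*(-104) = 1/(4 + 1 - 9) - 19656 = 1/(-4) - 19656 = -1/4 - 19656 = -78625/4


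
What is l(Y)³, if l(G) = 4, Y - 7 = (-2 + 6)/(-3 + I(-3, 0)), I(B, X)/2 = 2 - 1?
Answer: 64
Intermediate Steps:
I(B, X) = 2 (I(B, X) = 2*(2 - 1) = 2*1 = 2)
Y = 3 (Y = 7 + (-2 + 6)/(-3 + 2) = 7 + 4/(-1) = 7 + 4*(-1) = 7 - 4 = 3)
l(Y)³ = 4³ = 64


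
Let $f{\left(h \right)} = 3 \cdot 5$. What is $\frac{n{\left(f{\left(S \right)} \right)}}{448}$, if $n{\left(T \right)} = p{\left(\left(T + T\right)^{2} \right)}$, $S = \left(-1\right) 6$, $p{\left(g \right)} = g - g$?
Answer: $0$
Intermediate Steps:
$p{\left(g \right)} = 0$
$S = -6$
$f{\left(h \right)} = 15$
$n{\left(T \right)} = 0$
$\frac{n{\left(f{\left(S \right)} \right)}}{448} = \frac{0}{448} = 0 \cdot \frac{1}{448} = 0$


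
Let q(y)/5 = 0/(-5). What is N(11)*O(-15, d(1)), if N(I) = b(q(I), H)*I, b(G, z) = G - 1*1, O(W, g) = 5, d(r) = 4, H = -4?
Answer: -55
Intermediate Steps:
q(y) = 0 (q(y) = 5*(0/(-5)) = 5*(0*(-⅕)) = 5*0 = 0)
b(G, z) = -1 + G (b(G, z) = G - 1 = -1 + G)
N(I) = -I (N(I) = (-1 + 0)*I = -I)
N(11)*O(-15, d(1)) = -1*11*5 = -11*5 = -55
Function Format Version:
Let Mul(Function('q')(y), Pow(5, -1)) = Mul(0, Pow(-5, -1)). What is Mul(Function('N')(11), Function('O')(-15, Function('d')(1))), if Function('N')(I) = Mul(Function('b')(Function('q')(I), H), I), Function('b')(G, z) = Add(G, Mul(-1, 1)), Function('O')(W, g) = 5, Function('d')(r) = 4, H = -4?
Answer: -55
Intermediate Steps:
Function('q')(y) = 0 (Function('q')(y) = Mul(5, Mul(0, Pow(-5, -1))) = Mul(5, Mul(0, Rational(-1, 5))) = Mul(5, 0) = 0)
Function('b')(G, z) = Add(-1, G) (Function('b')(G, z) = Add(G, -1) = Add(-1, G))
Function('N')(I) = Mul(-1, I) (Function('N')(I) = Mul(Add(-1, 0), I) = Mul(-1, I))
Mul(Function('N')(11), Function('O')(-15, Function('d')(1))) = Mul(Mul(-1, 11), 5) = Mul(-11, 5) = -55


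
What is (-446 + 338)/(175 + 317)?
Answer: -9/41 ≈ -0.21951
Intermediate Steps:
(-446 + 338)/(175 + 317) = -108/492 = -108*1/492 = -9/41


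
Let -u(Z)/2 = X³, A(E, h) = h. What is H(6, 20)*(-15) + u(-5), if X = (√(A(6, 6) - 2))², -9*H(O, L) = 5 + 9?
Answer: -314/3 ≈ -104.67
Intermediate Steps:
H(O, L) = -14/9 (H(O, L) = -(5 + 9)/9 = -⅑*14 = -14/9)
X = 4 (X = (√(6 - 2))² = (√4)² = 2² = 4)
u(Z) = -128 (u(Z) = -2*4³ = -2*64 = -128)
H(6, 20)*(-15) + u(-5) = -14/9*(-15) - 128 = 70/3 - 128 = -314/3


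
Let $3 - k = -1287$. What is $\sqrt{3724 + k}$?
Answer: $\sqrt{5014} \approx 70.81$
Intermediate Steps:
$k = 1290$ ($k = 3 - -1287 = 3 + 1287 = 1290$)
$\sqrt{3724 + k} = \sqrt{3724 + 1290} = \sqrt{5014}$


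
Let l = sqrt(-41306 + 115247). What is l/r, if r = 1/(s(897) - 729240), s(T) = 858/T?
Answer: -117407486*sqrt(1509)/23 ≈ -1.9830e+8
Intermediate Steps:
r = -23/16772498 (r = 1/(858/897 - 729240) = 1/(858*(1/897) - 729240) = 1/(22/23 - 729240) = 1/(-16772498/23) = -23/16772498 ≈ -1.3713e-6)
l = 7*sqrt(1509) (l = sqrt(73941) = 7*sqrt(1509) ≈ 271.92)
l/r = (7*sqrt(1509))/(-23/16772498) = (7*sqrt(1509))*(-16772498/23) = -117407486*sqrt(1509)/23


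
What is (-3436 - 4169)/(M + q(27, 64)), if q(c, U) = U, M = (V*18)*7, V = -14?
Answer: 1521/340 ≈ 4.4735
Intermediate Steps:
M = -1764 (M = -14*18*7 = -252*7 = -1764)
(-3436 - 4169)/(M + q(27, 64)) = (-3436 - 4169)/(-1764 + 64) = -7605/(-1700) = -7605*(-1/1700) = 1521/340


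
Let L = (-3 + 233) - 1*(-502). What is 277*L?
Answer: 202764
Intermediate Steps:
L = 732 (L = 230 + 502 = 732)
277*L = 277*732 = 202764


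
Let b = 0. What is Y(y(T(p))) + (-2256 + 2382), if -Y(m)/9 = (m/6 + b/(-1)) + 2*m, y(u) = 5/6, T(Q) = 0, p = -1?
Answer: 439/4 ≈ 109.75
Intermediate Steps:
y(u) = 5/6 (y(u) = 5*(1/6) = 5/6)
Y(m) = -39*m/2 (Y(m) = -9*((m/6 + 0/(-1)) + 2*m) = -9*((m*(1/6) + 0*(-1)) + 2*m) = -9*((m/6 + 0) + 2*m) = -9*(m/6 + 2*m) = -39*m/2)
Y(y(T(p))) + (-2256 + 2382) = -39/2*5/6 + (-2256 + 2382) = -65/4 + 126 = 439/4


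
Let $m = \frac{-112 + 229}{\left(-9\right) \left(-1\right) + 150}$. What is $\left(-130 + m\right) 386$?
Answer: $- \frac{2644486}{53} \approx -49896.0$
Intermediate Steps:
$m = \frac{39}{53}$ ($m = \frac{117}{9 + 150} = \frac{117}{159} = 117 \cdot \frac{1}{159} = \frac{39}{53} \approx 0.73585$)
$\left(-130 + m\right) 386 = \left(-130 + \frac{39}{53}\right) 386 = \left(- \frac{6851}{53}\right) 386 = - \frac{2644486}{53}$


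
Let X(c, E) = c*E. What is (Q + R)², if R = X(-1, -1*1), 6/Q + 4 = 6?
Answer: 16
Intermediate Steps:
Q = 3 (Q = 6/(-4 + 6) = 6/2 = 6*(½) = 3)
X(c, E) = E*c
R = 1 (R = -1*1*(-1) = -1*(-1) = 1)
(Q + R)² = (3 + 1)² = 4² = 16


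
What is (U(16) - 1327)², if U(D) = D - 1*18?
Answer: 1766241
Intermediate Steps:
U(D) = -18 + D (U(D) = D - 18 = -18 + D)
(U(16) - 1327)² = ((-18 + 16) - 1327)² = (-2 - 1327)² = (-1329)² = 1766241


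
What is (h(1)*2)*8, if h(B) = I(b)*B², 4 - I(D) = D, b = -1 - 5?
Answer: 160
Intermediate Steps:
b = -6
I(D) = 4 - D
h(B) = 10*B² (h(B) = (4 - 1*(-6))*B² = (4 + 6)*B² = 10*B²)
(h(1)*2)*8 = ((10*1²)*2)*8 = ((10*1)*2)*8 = (10*2)*8 = 20*8 = 160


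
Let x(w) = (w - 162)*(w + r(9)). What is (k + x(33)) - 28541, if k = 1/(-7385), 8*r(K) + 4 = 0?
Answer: -483473797/14770 ≈ -32734.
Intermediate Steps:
r(K) = -½ (r(K) = -½ + (⅛)*0 = -½ + 0 = -½)
k = -1/7385 ≈ -0.00013541
x(w) = (-162 + w)*(-½ + w) (x(w) = (w - 162)*(w - ½) = (-162 + w)*(-½ + w))
(k + x(33)) - 28541 = (-1/7385 + (81 + 33² - 325/2*33)) - 28541 = (-1/7385 + (81 + 1089 - 10725/2)) - 28541 = (-1/7385 - 8385/2) - 28541 = -61923227/14770 - 28541 = -483473797/14770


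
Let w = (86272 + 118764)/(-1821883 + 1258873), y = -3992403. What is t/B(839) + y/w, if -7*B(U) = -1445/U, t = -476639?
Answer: 1337029908181429/148138510 ≈ 9.0255e+6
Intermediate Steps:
w = -102518/281505 (w = 205036/(-563010) = 205036*(-1/563010) = -102518/281505 ≈ -0.36418)
B(U) = 1445/(7*U) (B(U) = -(-1445)/(7*U) = 1445/(7*U))
t/B(839) + y/w = -476639/((1445/7)/839) - 3992403/(-102518/281505) = -476639/((1445/7)*(1/839)) - 3992403*(-281505/102518) = -476639/1445/5873 + 1123881406515/102518 = -476639*5873/1445 + 1123881406515/102518 = -2799300847/1445 + 1123881406515/102518 = 1337029908181429/148138510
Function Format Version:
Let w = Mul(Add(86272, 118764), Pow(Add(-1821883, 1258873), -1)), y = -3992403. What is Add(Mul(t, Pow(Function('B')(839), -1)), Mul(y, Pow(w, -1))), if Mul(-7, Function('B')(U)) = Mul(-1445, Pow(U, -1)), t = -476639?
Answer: Rational(1337029908181429, 148138510) ≈ 9.0255e+6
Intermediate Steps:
w = Rational(-102518, 281505) (w = Mul(205036, Pow(-563010, -1)) = Mul(205036, Rational(-1, 563010)) = Rational(-102518, 281505) ≈ -0.36418)
Function('B')(U) = Mul(Rational(1445, 7), Pow(U, -1)) (Function('B')(U) = Mul(Rational(-1, 7), Mul(-1445, Pow(U, -1))) = Mul(Rational(1445, 7), Pow(U, -1)))
Add(Mul(t, Pow(Function('B')(839), -1)), Mul(y, Pow(w, -1))) = Add(Mul(-476639, Pow(Mul(Rational(1445, 7), Pow(839, -1)), -1)), Mul(-3992403, Pow(Rational(-102518, 281505), -1))) = Add(Mul(-476639, Pow(Mul(Rational(1445, 7), Rational(1, 839)), -1)), Mul(-3992403, Rational(-281505, 102518))) = Add(Mul(-476639, Pow(Rational(1445, 5873), -1)), Rational(1123881406515, 102518)) = Add(Mul(-476639, Rational(5873, 1445)), Rational(1123881406515, 102518)) = Add(Rational(-2799300847, 1445), Rational(1123881406515, 102518)) = Rational(1337029908181429, 148138510)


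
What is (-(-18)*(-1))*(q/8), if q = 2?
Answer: -9/2 ≈ -4.5000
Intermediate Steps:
(-(-18)*(-1))*(q/8) = (-(-18)*(-1))*(2/8) = (-9*2)*(2*(⅛)) = -18*¼ = -9/2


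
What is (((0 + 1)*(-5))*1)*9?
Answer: -45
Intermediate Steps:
(((0 + 1)*(-5))*1)*9 = ((1*(-5))*1)*9 = -5*1*9 = -5*9 = -45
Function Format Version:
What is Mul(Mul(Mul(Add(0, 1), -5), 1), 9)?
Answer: -45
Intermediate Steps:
Mul(Mul(Mul(Add(0, 1), -5), 1), 9) = Mul(Mul(Mul(1, -5), 1), 9) = Mul(Mul(-5, 1), 9) = Mul(-5, 9) = -45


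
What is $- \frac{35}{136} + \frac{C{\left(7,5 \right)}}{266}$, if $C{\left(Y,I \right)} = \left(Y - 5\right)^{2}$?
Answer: $- \frac{4383}{18088} \approx -0.24232$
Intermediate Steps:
$C{\left(Y,I \right)} = \left(-5 + Y\right)^{2}$
$- \frac{35}{136} + \frac{C{\left(7,5 \right)}}{266} = - \frac{35}{136} + \frac{\left(-5 + 7\right)^{2}}{266} = \left(-35\right) \frac{1}{136} + 2^{2} \cdot \frac{1}{266} = - \frac{35}{136} + 4 \cdot \frac{1}{266} = - \frac{35}{136} + \frac{2}{133} = - \frac{4383}{18088}$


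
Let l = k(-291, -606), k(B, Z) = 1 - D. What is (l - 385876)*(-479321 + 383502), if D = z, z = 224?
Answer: 36995620081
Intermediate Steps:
D = 224
k(B, Z) = -223 (k(B, Z) = 1 - 1*224 = 1 - 224 = -223)
l = -223
(l - 385876)*(-479321 + 383502) = (-223 - 385876)*(-479321 + 383502) = -386099*(-95819) = 36995620081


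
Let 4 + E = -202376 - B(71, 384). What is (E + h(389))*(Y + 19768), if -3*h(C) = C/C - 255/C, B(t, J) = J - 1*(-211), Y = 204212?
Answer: -17684860458940/389 ≈ -4.5462e+10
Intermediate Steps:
B(t, J) = 211 + J (B(t, J) = J + 211 = 211 + J)
E = -202975 (E = -4 + (-202376 - (211 + 384)) = -4 + (-202376 - 1*595) = -4 + (-202376 - 595) = -4 - 202971 = -202975)
h(C) = -⅓ + 85/C (h(C) = -(C/C - 255/C)/3 = -(1 - 255/C)/3 = -⅓ + 85/C)
(E + h(389))*(Y + 19768) = (-202975 + (⅓)*(255 - 1*389)/389)*(204212 + 19768) = (-202975 + (⅓)*(1/389)*(255 - 389))*223980 = (-202975 + (⅓)*(1/389)*(-134))*223980 = (-202975 - 134/1167)*223980 = -236871959/1167*223980 = -17684860458940/389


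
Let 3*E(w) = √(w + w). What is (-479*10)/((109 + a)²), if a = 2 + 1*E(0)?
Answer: -4790/12321 ≈ -0.38877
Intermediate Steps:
E(w) = √2*√w/3 (E(w) = √(w + w)/3 = √(2*w)/3 = (√2*√w)/3 = √2*√w/3)
a = 2 (a = 2 + 1*(√2*√0/3) = 2 + 1*((⅓)*√2*0) = 2 + 1*0 = 2 + 0 = 2)
(-479*10)/((109 + a)²) = (-479*10)/((109 + 2)²) = -4790/(111²) = -4790/12321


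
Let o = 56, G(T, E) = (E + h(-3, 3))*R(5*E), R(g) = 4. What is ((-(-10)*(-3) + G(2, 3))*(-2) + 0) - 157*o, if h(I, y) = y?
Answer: -8780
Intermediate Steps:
G(T, E) = 12 + 4*E (G(T, E) = (E + 3)*4 = (3 + E)*4 = 12 + 4*E)
((-(-10)*(-3) + G(2, 3))*(-2) + 0) - 157*o = ((-(-10)*(-3) + (12 + 4*3))*(-2) + 0) - 157*56 = ((-2*15 + (12 + 12))*(-2) + 0) - 8792 = ((-30 + 24)*(-2) + 0) - 8792 = (-6*(-2) + 0) - 8792 = (12 + 0) - 8792 = 12 - 8792 = -8780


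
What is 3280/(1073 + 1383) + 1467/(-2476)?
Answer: 564791/760132 ≈ 0.74302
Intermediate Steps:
3280/(1073 + 1383) + 1467/(-2476) = 3280/2456 + 1467*(-1/2476) = 3280*(1/2456) - 1467/2476 = 410/307 - 1467/2476 = 564791/760132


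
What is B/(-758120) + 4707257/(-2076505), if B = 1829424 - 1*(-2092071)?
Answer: -2342333930363/314847994120 ≈ -7.4396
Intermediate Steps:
B = 3921495 (B = 1829424 + 2092071 = 3921495)
B/(-758120) + 4707257/(-2076505) = 3921495/(-758120) + 4707257/(-2076505) = 3921495*(-1/758120) + 4707257*(-1/2076505) = -784299/151624 - 4707257/2076505 = -2342333930363/314847994120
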